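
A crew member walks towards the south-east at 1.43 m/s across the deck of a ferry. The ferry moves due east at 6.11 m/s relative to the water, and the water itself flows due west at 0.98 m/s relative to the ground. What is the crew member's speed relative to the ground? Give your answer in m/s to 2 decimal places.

In east/north components (m/s): crew member relative to ferry = (1.011, -1.011); ferry relative to water = (6.110, 0.000); water relative to ground = (-0.980, 0.000).
Sum = (6.141, -1.011) m/s.
Speed = |(6.141, -1.011)| = 6.224 m/s.

6.22 m/s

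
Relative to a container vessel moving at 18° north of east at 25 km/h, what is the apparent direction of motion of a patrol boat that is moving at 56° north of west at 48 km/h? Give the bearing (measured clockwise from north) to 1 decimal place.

302.4°

Taking east as x and north as y: patrol boat velocity = (-26.841, 39.794) km/h; container vessel velocity = (23.776, 7.725) km/h.
Velocity of patrol boat relative to container vessel = (-26.841, 39.794) − (23.776, 7.725) = (-50.618, 32.068) km/h.
Bearing = atan2(-50.62, 32.07) = 302.36° clockwise from north.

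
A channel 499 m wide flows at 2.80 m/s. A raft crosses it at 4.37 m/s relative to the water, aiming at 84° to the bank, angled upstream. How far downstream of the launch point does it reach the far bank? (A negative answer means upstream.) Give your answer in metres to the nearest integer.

269 m

Perpendicular speed = 4.346 m/s; crossing time = 499 / 4.346 = 114.817 s.
Net downstream speed = 2.343 m/s.
Drift = 2.343 × 114.817 = 269.040 m (downstream).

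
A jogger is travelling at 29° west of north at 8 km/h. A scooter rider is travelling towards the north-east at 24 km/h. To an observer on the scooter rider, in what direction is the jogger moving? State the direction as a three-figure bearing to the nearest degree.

Taking east as x and north as y: jogger velocity = (-3.878, 6.997) km/h; scooter rider velocity = (16.971, 16.971) km/h.
Velocity of jogger relative to scooter rider = (-3.878, 6.997) − (16.971, 16.971) = (-20.849, -9.974) km/h.
Bearing = atan2(-20.85, -9.97) = 244.43° clockwise from north.

244°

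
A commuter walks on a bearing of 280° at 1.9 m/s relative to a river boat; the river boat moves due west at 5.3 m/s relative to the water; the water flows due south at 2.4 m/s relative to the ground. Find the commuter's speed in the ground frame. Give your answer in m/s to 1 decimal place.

In east/north components (m/s): commuter relative to river boat = (-1.871, 0.330); river boat relative to water = (-5.300, 0.000); water relative to ground = (0.000, -2.400).
Sum = (-7.171, -2.070) m/s.
Speed = |(-7.171, -2.070)| = 7.464 m/s.

7.5 m/s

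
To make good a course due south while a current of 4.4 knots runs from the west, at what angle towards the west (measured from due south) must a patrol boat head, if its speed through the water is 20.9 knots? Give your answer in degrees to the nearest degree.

The current pushes perpendicular to the desired track; the heading must have a component into the current equal to 4.4 knots: 20.9 sin θ = 4.4.
sin θ = 0.2105, so θ = 12.153°.

12°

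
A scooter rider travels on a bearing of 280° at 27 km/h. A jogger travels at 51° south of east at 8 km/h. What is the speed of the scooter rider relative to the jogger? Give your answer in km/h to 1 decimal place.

Taking east as x and north as y: scooter rider velocity = (-26.590, 4.689) km/h; jogger velocity = (5.035, -6.217) km/h.
Velocity of scooter rider relative to jogger = (-26.590, 4.689) − (5.035, -6.217) = (-31.624, 10.906) km/h.
Magnitude = |(-31.624, 10.906)| = 33.452 km/h.

33.5 km/h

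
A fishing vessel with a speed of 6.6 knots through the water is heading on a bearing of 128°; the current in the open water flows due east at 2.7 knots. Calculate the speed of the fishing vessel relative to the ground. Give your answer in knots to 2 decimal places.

8.88 knots

Taking east as x and north as y: velocity relative to the water = (5.201, -4.063) knots; the water relative to ground = (2.700, 0.000) knots.
Velocity relative to ground = (5.201, -4.063) + (2.700, 0.000) = (7.901, -4.063) knots.
Speed = |(7.901, -4.063)| = 8.885 knots.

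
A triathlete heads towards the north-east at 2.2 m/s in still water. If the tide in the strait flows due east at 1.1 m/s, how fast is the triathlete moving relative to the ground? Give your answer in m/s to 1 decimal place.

Taking east as x and north as y: velocity relative to the water = (1.556, 1.556) m/s; the water relative to ground = (1.100, 0.000) m/s.
Velocity relative to ground = (1.556, 1.556) + (1.100, 0.000) = (2.656, 1.556) m/s.
Speed = |(2.656, 1.556)| = 3.078 m/s.

3.1 m/s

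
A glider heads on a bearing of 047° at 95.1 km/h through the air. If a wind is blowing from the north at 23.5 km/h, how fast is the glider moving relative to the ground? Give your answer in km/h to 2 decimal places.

Taking east as x and north as y: velocity relative to the air = (69.552, 64.858) km/h; the air relative to ground = (0.000, -23.500) km/h.
Velocity relative to ground = (69.552, 64.858) + (0.000, -23.500) = (69.552, 41.358) km/h.
Speed = |(69.552, 41.358)| = 80.919 km/h.

80.92 km/h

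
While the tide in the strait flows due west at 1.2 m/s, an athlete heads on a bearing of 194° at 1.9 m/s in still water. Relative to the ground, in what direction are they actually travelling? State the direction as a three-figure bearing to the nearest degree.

Taking east as x and north as y: velocity relative to the water = (-0.460, -1.844) m/s; the water relative to ground = (-1.200, 0.000) m/s.
Velocity relative to ground = (-0.460, -1.844) + (-1.200, 0.000) = (-1.660, -1.844) m/s.
Bearing = atan2(-1.66, -1.84) = 221.99° clockwise from north.

222°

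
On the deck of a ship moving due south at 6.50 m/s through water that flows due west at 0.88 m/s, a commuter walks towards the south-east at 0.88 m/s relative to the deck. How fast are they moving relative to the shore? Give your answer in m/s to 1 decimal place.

In east/north components (m/s): commuter relative to ship = (0.622, -0.622); ship relative to water = (0.000, -6.500); water relative to ground = (-0.880, 0.000).
Sum = (-0.258, -7.122) m/s.
Speed = |(-0.258, -7.122)| = 7.127 m/s.

7.1 m/s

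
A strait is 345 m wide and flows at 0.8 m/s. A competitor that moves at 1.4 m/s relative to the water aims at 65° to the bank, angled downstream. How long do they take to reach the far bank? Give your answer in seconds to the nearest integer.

The component of the competitor's velocity perpendicular to the bank is 1.4 × sin 65° = 1.269 m/s.
The flow acts along the bank and has no component across it.
Time = 345 / 1.269 = 271.904 s.

272 s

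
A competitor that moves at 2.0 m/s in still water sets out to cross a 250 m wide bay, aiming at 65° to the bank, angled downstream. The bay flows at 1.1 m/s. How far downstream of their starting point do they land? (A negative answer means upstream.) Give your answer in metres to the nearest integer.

268 m

Perpendicular speed = 1.813 m/s; crossing time = 250 / 1.813 = 137.922 s.
Net downstream speed = 1.945 m/s.
Drift = 1.945 × 137.922 = 268.291 m (downstream).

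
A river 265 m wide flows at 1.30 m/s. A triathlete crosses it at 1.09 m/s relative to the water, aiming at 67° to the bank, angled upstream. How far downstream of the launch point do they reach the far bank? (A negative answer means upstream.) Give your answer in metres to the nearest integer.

231 m

Perpendicular speed = 1.003 m/s; crossing time = 265 / 1.003 = 264.115 s.
Net downstream speed = 0.874 m/s.
Drift = 0.874 × 264.115 = 230.864 m (downstream).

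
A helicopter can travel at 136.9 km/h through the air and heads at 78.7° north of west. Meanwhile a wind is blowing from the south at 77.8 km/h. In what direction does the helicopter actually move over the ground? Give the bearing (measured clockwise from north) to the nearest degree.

Taking east as x and north as y: velocity relative to the air = (-26.825, 134.246) km/h; the air relative to ground = (0.000, 77.800) km/h.
Velocity relative to ground = (-26.825, 134.246) + (0.000, 77.800) = (-26.825, 212.046) km/h.
Bearing = atan2(-26.83, 212.05) = 352.79° clockwise from north.

353°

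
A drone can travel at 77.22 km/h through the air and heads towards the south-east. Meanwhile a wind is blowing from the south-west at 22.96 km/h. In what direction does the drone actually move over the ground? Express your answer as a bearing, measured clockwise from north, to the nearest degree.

Taking east as x and north as y: velocity relative to the air = (54.603, -54.603) km/h; the air relative to ground = (16.235, 16.235) km/h.
Velocity relative to ground = (54.603, -54.603) + (16.235, 16.235) = (70.838, -38.368) km/h.
Bearing = atan2(70.84, -38.37) = 118.44° clockwise from north.

118°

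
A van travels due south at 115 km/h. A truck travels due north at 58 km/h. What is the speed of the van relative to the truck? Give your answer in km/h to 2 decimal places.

173.00 km/h

Taking east as x and north as y: van velocity = (0.000, -115.000) km/h; truck velocity = (0.000, 58.000) km/h.
Velocity of van relative to truck = (0.000, -115.000) − (0.000, 58.000) = (0.000, -173.000) km/h.
Magnitude = |(0.000, -173.000)| = 173.000 km/h.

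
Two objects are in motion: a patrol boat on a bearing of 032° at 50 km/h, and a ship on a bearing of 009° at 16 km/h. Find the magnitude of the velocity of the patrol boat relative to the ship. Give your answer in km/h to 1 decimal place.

35.8 km/h

Taking east as x and north as y: patrol boat velocity = (26.496, 42.402) km/h; ship velocity = (2.503, 15.803) km/h.
Velocity of patrol boat relative to ship = (26.496, 42.402) − (2.503, 15.803) = (23.993, 26.599) km/h.
Magnitude = |(23.993, 26.599)| = 35.822 km/h.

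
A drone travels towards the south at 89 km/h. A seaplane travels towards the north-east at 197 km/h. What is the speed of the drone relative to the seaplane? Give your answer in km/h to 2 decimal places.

Taking east as x and north as y: drone velocity = (0.000, -89.000) km/h; seaplane velocity = (139.300, 139.300) km/h.
Velocity of drone relative to seaplane = (0.000, -89.000) − (139.300, 139.300) = (-139.300, -228.300) km/h.
Magnitude = |(-139.300, -228.300)| = 267.442 km/h.

267.44 km/h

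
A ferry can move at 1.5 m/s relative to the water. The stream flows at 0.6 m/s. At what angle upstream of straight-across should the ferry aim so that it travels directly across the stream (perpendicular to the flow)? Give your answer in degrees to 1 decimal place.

To cancel the current, the upstream component of the ferry's velocity must equal the flow: 1.5 sin θ = 0.6.
sin θ = 0.6 / 1.5 = 0.4000.
θ = arcsin(0.4000) = 23.578°.

23.6°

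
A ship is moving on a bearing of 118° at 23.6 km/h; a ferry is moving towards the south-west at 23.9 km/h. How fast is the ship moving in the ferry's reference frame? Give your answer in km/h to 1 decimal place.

Taking east as x and north as y: ship velocity = (20.838, -11.080) km/h; ferry velocity = (-16.900, -16.900) km/h.
Velocity of ship relative to ferry = (20.838, -11.080) − (-16.900, -16.900) = (37.737, 5.820) km/h.
Magnitude = |(37.737, 5.820)| = 38.184 km/h.

38.2 km/h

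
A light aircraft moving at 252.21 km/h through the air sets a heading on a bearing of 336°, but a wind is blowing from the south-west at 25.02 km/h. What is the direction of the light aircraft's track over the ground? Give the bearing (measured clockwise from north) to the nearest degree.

Taking east as x and north as y: velocity relative to the air = (-102.583, 230.405) km/h; the air relative to ground = (17.692, 17.692) km/h.
Velocity relative to ground = (-102.583, 230.405) + (17.692, 17.692) = (-84.891, 248.097) km/h.
Bearing = atan2(-84.89, 248.10) = 341.11° clockwise from north.

341°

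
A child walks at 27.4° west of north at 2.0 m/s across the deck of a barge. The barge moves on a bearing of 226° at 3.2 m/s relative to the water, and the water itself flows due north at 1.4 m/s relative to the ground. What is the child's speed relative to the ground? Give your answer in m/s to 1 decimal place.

In east/north components (m/s): child relative to barge = (-0.920, 1.776); barge relative to water = (-2.302, -2.223); water relative to ground = (0.000, 1.400).
Sum = (-3.222, 0.953) m/s.
Speed = |(-3.222, 0.953)| = 3.360 m/s.

3.4 m/s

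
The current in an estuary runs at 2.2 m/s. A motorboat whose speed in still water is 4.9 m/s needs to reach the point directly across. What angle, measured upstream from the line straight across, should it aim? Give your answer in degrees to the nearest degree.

To cancel the current, the upstream component of the motorboat's velocity must equal the flow: 4.9 sin θ = 2.2.
sin θ = 2.2 / 4.9 = 0.4490.
θ = arcsin(0.4490) = 26.678°.

27°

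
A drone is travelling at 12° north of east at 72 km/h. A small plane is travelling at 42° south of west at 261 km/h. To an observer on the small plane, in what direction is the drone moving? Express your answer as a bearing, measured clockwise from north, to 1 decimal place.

Taking east as x and north as y: drone velocity = (70.427, 14.970) km/h; small plane velocity = (-193.961, -174.643) km/h.
Velocity of drone relative to small plane = (70.427, 14.970) − (-193.961, -174.643) = (264.387, 189.613) km/h.
Bearing = atan2(264.39, 189.61) = 54.35° clockwise from north.

054.4°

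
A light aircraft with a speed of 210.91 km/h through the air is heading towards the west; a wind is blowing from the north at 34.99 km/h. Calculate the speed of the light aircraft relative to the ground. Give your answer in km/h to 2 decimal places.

213.79 km/h

Taking east as x and north as y: velocity relative to the air = (-210.910, 0.000) km/h; the air relative to ground = (0.000, -34.990) km/h.
Velocity relative to ground = (-210.910, 0.000) + (0.000, -34.990) = (-210.910, -34.990) km/h.
Speed = |(-210.910, -34.990)| = 213.793 km/h.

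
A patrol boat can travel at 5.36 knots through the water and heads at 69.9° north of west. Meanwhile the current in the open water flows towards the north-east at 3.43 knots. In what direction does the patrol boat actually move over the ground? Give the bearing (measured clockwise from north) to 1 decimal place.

004.5°

Taking east as x and north as y: velocity relative to the water = (-1.842, 5.034) knots; the water relative to ground = (2.425, 2.425) knots.
Velocity relative to ground = (-1.842, 5.034) + (2.425, 2.425) = (0.583, 7.459) knots.
Bearing = atan2(0.58, 7.46) = 4.47° clockwise from north.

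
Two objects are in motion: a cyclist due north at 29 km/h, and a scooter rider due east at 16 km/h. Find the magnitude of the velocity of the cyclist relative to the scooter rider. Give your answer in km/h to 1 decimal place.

33.1 km/h

Taking east as x and north as y: cyclist velocity = (0.000, 29.000) km/h; scooter rider velocity = (16.000, 0.000) km/h.
Velocity of cyclist relative to scooter rider = (0.000, 29.000) − (16.000, 0.000) = (-16.000, 29.000) km/h.
Magnitude = |(-16.000, 29.000)| = 33.121 km/h.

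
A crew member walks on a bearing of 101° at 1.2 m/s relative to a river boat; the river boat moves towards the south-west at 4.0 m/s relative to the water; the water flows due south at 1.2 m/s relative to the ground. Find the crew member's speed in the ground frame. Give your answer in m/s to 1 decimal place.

4.6 m/s

In east/north components (m/s): crew member relative to river boat = (1.178, -0.229); river boat relative to water = (-2.828, -2.828); water relative to ground = (0.000, -1.200).
Sum = (-1.650, -4.257) m/s.
Speed = |(-1.650, -4.257)| = 4.566 m/s.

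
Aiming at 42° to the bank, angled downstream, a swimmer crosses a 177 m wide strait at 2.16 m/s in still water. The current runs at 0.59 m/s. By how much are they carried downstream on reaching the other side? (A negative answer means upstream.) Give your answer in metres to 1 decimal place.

268.8 m

Perpendicular speed = 1.445 m/s; crossing time = 177 / 1.445 = 122.464 s.
Net downstream speed = 2.195 m/s.
Drift = 2.195 × 122.464 = 268.832 m (downstream).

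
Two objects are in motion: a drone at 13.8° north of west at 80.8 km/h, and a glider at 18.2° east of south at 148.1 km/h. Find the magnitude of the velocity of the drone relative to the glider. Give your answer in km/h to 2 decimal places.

202.84 km/h

Taking east as x and north as y: drone velocity = (-78.468, 19.274) km/h; glider velocity = (46.257, -140.691) km/h.
Velocity of drone relative to glider = (-78.468, 19.274) − (46.257, -140.691) = (-124.724, 159.964) km/h.
Magnitude = |(-124.724, 159.964)| = 202.842 km/h.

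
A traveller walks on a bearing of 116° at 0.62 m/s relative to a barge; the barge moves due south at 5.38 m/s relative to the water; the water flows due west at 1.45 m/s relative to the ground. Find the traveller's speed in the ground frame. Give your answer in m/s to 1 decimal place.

In east/north components (m/s): traveller relative to barge = (0.557, -0.272); barge relative to water = (0.000, -5.380); water relative to ground = (-1.450, 0.000).
Sum = (-0.893, -5.652) m/s.
Speed = |(-0.893, -5.652)| = 5.722 m/s.

5.7 m/s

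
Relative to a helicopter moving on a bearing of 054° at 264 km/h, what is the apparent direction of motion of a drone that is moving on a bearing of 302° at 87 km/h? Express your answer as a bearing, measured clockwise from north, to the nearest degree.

249°

Taking east as x and north as y: drone velocity = (-73.780, 46.103) km/h; helicopter velocity = (213.580, 155.175) km/h.
Velocity of drone relative to helicopter = (-73.780, 46.103) − (213.580, 155.175) = (-287.361, -109.072) km/h.
Bearing = atan2(-287.36, -109.07) = 249.21° clockwise from north.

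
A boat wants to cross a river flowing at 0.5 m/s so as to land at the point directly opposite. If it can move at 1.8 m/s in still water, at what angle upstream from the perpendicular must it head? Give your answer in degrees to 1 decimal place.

16.1°

To cancel the current, the upstream component of the boat's velocity must equal the flow: 1.8 sin θ = 0.5.
sin θ = 0.5 / 1.8 = 0.2778.
θ = arcsin(0.2778) = 16.128°.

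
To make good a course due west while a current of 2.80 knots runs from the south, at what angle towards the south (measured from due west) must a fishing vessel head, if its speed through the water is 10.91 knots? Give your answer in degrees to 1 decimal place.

The current pushes perpendicular to the desired track; the heading must have a component into the current equal to 2.80 knots: 10.91 sin θ = 2.80.
sin θ = 0.2566, so θ = 14.871°.

14.9°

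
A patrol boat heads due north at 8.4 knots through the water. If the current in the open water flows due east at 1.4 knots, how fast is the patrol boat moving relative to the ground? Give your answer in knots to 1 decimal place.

8.5 knots

Taking east as x and north as y: velocity relative to the water = (0.000, 8.400) knots; the water relative to ground = (1.400, 0.000) knots.
Velocity relative to ground = (0.000, 8.400) + (1.400, 0.000) = (1.400, 8.400) knots.
Speed = |(1.400, 8.400)| = 8.516 knots.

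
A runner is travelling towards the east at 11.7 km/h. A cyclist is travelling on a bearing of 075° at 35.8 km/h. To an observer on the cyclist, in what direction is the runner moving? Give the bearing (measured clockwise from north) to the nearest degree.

248°

Taking east as x and north as y: runner velocity = (11.700, 0.000) km/h; cyclist velocity = (34.580, 9.266) km/h.
Velocity of runner relative to cyclist = (11.700, 0.000) − (34.580, 9.266) = (-22.880, -9.266) km/h.
Bearing = atan2(-22.88, -9.27) = 247.95° clockwise from north.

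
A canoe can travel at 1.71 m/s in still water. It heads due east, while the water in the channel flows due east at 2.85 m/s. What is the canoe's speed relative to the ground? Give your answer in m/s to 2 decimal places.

Taking east as x and north as y: velocity relative to the water = (1.710, 0.000) m/s; the water relative to ground = (2.850, 0.000) m/s.
Velocity relative to ground = (1.710, 0.000) + (2.850, 0.000) = (4.560, 0.000) m/s.
Speed = |(4.560, 0.000)| = 4.560 m/s.

4.56 m/s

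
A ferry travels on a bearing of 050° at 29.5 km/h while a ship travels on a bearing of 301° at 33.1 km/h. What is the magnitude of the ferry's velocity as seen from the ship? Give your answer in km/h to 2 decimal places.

51.01 km/h

Taking east as x and north as y: ferry velocity = (22.598, 18.962) km/h; ship velocity = (-28.372, 17.048) km/h.
Velocity of ferry relative to ship = (22.598, 18.962) − (-28.372, 17.048) = (50.971, 1.914) km/h.
Magnitude = |(50.971, 1.914)| = 51.006 km/h.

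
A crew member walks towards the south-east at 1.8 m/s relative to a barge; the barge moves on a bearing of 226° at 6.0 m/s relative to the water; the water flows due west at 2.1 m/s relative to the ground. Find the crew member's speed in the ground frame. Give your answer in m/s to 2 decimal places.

7.49 m/s

In east/north components (m/s): crew member relative to barge = (1.273, -1.273); barge relative to water = (-4.316, -4.168); water relative to ground = (-2.100, 0.000).
Sum = (-5.143, -5.441) m/s.
Speed = |(-5.143, -5.441)| = 7.487 m/s.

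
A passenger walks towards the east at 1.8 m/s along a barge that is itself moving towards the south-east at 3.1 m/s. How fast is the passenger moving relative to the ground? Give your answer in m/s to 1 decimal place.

4.6 m/s

Taking east as x and north as y: barge velocity = (2.192, -2.192) m/s; passenger velocity relative to barge = (1.800, 0.000) m/s.
Velocity relative to ground = (2.192, -2.192) + (1.800, 0.000) = (3.992, -2.192) m/s.
Speed = |(3.992, -2.192)| = 4.554 m/s.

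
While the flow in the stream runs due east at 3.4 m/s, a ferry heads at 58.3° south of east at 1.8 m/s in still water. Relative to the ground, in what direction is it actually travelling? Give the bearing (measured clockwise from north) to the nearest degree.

109°

Taking east as x and north as y: velocity relative to the water = (0.946, -1.531) m/s; the water relative to ground = (3.400, 0.000) m/s.
Velocity relative to ground = (0.946, -1.531) + (3.400, 0.000) = (4.346, -1.531) m/s.
Bearing = atan2(4.35, -1.53) = 109.41° clockwise from north.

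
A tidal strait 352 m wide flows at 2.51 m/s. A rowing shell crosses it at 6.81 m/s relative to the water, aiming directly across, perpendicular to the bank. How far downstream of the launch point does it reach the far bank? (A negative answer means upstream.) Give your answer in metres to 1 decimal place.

Perpendicular speed = 6.810 m/s; crossing time = 352 / 6.810 = 51.689 s.
Net downstream speed = 2.510 m/s.
Drift = 2.510 × 51.689 = 129.739 m (downstream).

129.7 m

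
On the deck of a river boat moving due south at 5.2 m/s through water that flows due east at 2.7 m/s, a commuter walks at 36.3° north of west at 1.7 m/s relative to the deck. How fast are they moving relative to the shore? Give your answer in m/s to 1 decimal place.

4.4 m/s

In east/north components (m/s): commuter relative to river boat = (-1.370, 1.006); river boat relative to water = (0.000, -5.200); water relative to ground = (2.700, 0.000).
Sum = (1.330, -4.194) m/s.
Speed = |(1.330, -4.194)| = 4.399 m/s.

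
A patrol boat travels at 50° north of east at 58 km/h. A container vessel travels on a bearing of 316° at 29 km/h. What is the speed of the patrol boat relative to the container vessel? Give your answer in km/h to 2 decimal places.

62.08 km/h

Taking east as x and north as y: patrol boat velocity = (37.282, 44.431) km/h; container vessel velocity = (-20.145, 20.861) km/h.
Velocity of patrol boat relative to container vessel = (37.282, 44.431) − (-20.145, 20.861) = (57.427, 23.570) km/h.
Magnitude = |(57.427, 23.570)| = 62.075 km/h.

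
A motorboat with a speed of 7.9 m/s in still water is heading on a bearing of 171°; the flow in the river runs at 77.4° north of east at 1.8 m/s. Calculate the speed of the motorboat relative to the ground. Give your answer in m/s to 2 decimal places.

Taking east as x and north as y: velocity relative to the water = (1.236, -7.803) m/s; the water relative to ground = (0.393, 1.757) m/s.
Velocity relative to ground = (1.236, -7.803) + (0.393, 1.757) = (1.628, -6.046) m/s.
Speed = |(1.628, -6.046)| = 6.262 m/s.

6.26 m/s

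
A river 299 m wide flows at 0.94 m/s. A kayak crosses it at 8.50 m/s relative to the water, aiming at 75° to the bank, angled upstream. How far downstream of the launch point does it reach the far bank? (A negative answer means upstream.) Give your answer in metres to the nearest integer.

Perpendicular speed = 8.210 m/s; crossing time = 299 / 8.210 = 36.417 s.
Net downstream speed = -1.260 m/s.
Drift = -1.260 × 36.417 = -45.884 m (upstream).

-46 m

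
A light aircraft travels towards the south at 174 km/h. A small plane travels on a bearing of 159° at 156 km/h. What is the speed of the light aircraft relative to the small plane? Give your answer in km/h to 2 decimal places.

62.69 km/h

Taking east as x and north as y: light aircraft velocity = (0.000, -174.000) km/h; small plane velocity = (55.905, -145.639) km/h.
Velocity of light aircraft relative to small plane = (0.000, -174.000) − (55.905, -145.639) = (-55.905, -28.361) km/h.
Magnitude = |(-55.905, -28.361)| = 62.688 km/h.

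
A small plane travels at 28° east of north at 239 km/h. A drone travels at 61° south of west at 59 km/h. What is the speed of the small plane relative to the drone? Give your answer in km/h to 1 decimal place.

298.0 km/h

Taking east as x and north as y: small plane velocity = (112.204, 211.024) km/h; drone velocity = (-28.604, -51.603) km/h.
Velocity of small plane relative to drone = (112.204, 211.024) − (-28.604, -51.603) = (140.807, 262.627) km/h.
Magnitude = |(140.807, 262.627)| = 297.993 km/h.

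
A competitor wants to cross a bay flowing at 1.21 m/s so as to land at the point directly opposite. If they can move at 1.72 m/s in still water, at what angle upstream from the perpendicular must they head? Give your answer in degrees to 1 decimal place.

To cancel the current, the upstream component of the competitor's velocity must equal the flow: 1.72 sin θ = 1.21.
sin θ = 1.21 / 1.72 = 0.7035.
θ = arcsin(0.7035) = 44.708°.

44.7°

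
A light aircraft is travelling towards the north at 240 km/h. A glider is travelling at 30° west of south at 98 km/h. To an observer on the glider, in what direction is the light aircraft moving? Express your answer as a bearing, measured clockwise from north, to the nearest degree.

009°

Taking east as x and north as y: light aircraft velocity = (0.000, 240.000) km/h; glider velocity = (-49.000, -84.870) km/h.
Velocity of light aircraft relative to glider = (0.000, 240.000) − (-49.000, -84.870) = (49.000, 324.870) km/h.
Bearing = atan2(49.00, 324.87) = 8.58° clockwise from north.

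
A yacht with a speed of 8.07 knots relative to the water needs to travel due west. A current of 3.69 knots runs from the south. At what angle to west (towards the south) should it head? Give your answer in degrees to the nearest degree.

27°

The current pushes perpendicular to the desired track; the heading must have a component into the current equal to 3.69 knots: 8.07 sin θ = 3.69.
sin θ = 0.4572, so θ = 27.210°.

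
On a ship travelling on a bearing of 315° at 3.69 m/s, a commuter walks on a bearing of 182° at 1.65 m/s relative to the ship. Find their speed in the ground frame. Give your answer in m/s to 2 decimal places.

2.83 m/s

Taking east as x and north as y: ship velocity = (-2.609, 2.609) m/s; commuter velocity relative to ship = (-0.058, -1.649) m/s.
Velocity relative to ground = (-2.609, 2.609) + (-0.058, -1.649) = (-2.667, 0.960) m/s.
Speed = |(-2.667, 0.960)| = 2.834 m/s.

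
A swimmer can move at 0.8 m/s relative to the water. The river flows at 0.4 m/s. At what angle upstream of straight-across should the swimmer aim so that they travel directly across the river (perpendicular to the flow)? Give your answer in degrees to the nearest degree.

30°

To cancel the current, the upstream component of the swimmer's velocity must equal the flow: 0.8 sin θ = 0.4.
sin θ = 0.4 / 0.8 = 0.5000.
θ = arcsin(0.5000) = 30.000°.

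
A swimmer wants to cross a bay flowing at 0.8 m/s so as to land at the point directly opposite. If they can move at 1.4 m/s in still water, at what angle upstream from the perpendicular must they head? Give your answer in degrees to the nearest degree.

To cancel the current, the upstream component of the swimmer's velocity must equal the flow: 1.4 sin θ = 0.8.
sin θ = 0.8 / 1.4 = 0.5714.
θ = arcsin(0.5714) = 34.850°.

35°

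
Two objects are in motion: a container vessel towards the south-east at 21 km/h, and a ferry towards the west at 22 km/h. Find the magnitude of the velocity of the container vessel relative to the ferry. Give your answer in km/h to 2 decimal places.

Taking east as x and north as y: container vessel velocity = (14.849, -14.849) km/h; ferry velocity = (-22.000, 0.000) km/h.
Velocity of container vessel relative to ferry = (14.849, -14.849) − (-22.000, 0.000) = (36.849, -14.849) km/h.
Magnitude = |(36.849, -14.849)| = 39.729 km/h.

39.73 km/h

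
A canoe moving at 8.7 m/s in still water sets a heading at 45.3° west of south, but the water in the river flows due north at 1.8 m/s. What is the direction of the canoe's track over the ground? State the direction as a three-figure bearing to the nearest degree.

235°

Taking east as x and north as y: velocity relative to the water = (-6.184, -6.120) m/s; the water relative to ground = (0.000, 1.800) m/s.
Velocity relative to ground = (-6.184, -6.120) + (0.000, 1.800) = (-6.184, -4.320) m/s.
Bearing = atan2(-6.18, -4.32) = 235.07° clockwise from north.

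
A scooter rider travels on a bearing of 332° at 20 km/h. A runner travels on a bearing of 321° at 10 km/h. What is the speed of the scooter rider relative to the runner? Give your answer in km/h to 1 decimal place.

10.4 km/h

Taking east as x and north as y: scooter rider velocity = (-9.389, 17.659) km/h; runner velocity = (-6.293, 7.771) km/h.
Velocity of scooter rider relative to runner = (-9.389, 17.659) − (-6.293, 7.771) = (-3.096, 9.887) km/h.
Magnitude = |(-3.096, 9.887)| = 10.361 km/h.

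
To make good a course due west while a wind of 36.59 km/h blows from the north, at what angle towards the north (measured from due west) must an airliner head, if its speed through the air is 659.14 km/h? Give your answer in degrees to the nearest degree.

The wind pushes perpendicular to the desired track; the heading must have a component into the wind equal to 36.59 km/h: 659.14 sin θ = 36.59.
sin θ = 0.0555, so θ = 3.182°.

3°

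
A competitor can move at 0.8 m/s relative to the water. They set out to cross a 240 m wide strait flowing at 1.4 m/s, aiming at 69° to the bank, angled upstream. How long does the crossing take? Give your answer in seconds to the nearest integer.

The component of the competitor's velocity perpendicular to the bank is 0.8 × sin 69° = 0.747 m/s.
The current is parallel to the bank, so it does not affect the crossing time.
Time = 240 / 0.747 = 321.343 s.

321 s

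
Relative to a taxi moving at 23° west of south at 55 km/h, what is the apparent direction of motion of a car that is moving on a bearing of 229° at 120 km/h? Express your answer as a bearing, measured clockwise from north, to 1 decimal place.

247.9°

Taking east as x and north as y: car velocity = (-90.565, -78.727) km/h; taxi velocity = (-21.490, -50.628) km/h.
Velocity of car relative to taxi = (-90.565, -78.727) − (-21.490, -50.628) = (-69.075, -28.099) km/h.
Bearing = atan2(-69.07, -28.10) = 247.86° clockwise from north.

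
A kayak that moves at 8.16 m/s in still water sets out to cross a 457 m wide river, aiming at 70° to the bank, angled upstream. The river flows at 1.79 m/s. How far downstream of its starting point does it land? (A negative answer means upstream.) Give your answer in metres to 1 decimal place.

-59.7 m

Perpendicular speed = 7.668 m/s; crossing time = 457 / 7.668 = 59.599 s.
Net downstream speed = -1.001 m/s.
Drift = -1.001 × 59.599 = -59.652 m (upstream).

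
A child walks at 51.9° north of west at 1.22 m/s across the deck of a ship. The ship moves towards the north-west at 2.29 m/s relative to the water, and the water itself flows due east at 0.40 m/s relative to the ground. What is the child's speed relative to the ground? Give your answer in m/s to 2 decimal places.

3.25 m/s

In east/north components (m/s): child relative to ship = (-0.753, 0.960); ship relative to water = (-1.619, 1.619); water relative to ground = (0.400, 0.000).
Sum = (-1.972, 2.579) m/s.
Speed = |(-1.972, 2.579)| = 3.247 m/s.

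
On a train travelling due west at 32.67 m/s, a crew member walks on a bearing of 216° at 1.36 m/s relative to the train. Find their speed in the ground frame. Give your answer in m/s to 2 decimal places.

33.49 m/s

Taking east as x and north as y: train velocity = (-32.670, 0.000) m/s; crew member velocity relative to train = (-0.799, -1.100) m/s.
Velocity relative to ground = (-32.670, 0.000) + (-0.799, -1.100) = (-33.469, -1.100) m/s.
Speed = |(-33.469, -1.100)| = 33.487 m/s.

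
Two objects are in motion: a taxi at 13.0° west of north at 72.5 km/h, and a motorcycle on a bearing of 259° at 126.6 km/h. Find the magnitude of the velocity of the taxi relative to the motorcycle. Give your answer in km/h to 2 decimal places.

143.68 km/h

Taking east as x and north as y: taxi velocity = (-16.309, 70.642) km/h; motorcycle velocity = (-124.274, -24.156) km/h.
Velocity of taxi relative to motorcycle = (-16.309, 70.642) − (-124.274, -24.156) = (107.965, 94.798) km/h.
Magnitude = |(107.965, 94.798)| = 143.677 km/h.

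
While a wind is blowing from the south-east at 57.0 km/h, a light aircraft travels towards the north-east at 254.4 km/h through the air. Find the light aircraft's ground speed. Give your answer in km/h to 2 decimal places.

260.71 km/h

Taking east as x and north as y: velocity relative to the air = (179.888, 179.888) km/h; the air relative to ground = (-40.305, 40.305) km/h.
Velocity relative to ground = (179.888, 179.888) + (-40.305, 40.305) = (139.583, 220.193) km/h.
Speed = |(139.583, 220.193)| = 260.707 km/h.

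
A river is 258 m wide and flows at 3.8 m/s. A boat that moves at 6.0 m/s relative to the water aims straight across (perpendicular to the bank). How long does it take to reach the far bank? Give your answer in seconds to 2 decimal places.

The component of the boat's velocity perpendicular to the bank is 6.0 m/s.
The current is parallel to the bank, so it does not affect the crossing time.
Time = 258 / 6.000 = 43.000 s.

43.00 s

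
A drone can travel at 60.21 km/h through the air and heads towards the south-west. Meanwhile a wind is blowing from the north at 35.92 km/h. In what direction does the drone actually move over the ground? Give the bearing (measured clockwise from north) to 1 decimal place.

208.5°

Taking east as x and north as y: velocity relative to the air = (-42.575, -42.575) km/h; the air relative to ground = (0.000, -35.920) km/h.
Velocity relative to ground = (-42.575, -42.575) + (0.000, -35.920) = (-42.575, -78.495) km/h.
Bearing = atan2(-42.57, -78.49) = 208.47° clockwise from north.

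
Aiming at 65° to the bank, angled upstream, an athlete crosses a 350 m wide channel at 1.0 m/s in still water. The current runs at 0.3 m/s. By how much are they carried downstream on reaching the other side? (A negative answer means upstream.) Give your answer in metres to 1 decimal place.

-47.4 m

Perpendicular speed = 0.906 m/s; crossing time = 350 / 0.906 = 386.182 s.
Net downstream speed = -0.123 m/s.
Drift = -0.123 × 386.182 = -47.353 m (upstream).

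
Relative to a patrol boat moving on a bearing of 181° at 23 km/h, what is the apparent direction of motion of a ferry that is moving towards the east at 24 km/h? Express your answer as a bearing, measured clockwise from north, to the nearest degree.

Taking east as x and north as y: ferry velocity = (24.000, 0.000) km/h; patrol boat velocity = (-0.401, -22.996) km/h.
Velocity of ferry relative to patrol boat = (24.000, 0.000) − (-0.401, -22.996) = (24.401, 22.996) km/h.
Bearing = atan2(24.40, 23.00) = 46.70° clockwise from north.

047°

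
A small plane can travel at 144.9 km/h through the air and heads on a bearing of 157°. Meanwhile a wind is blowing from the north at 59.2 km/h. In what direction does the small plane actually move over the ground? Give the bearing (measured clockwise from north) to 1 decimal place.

Taking east as x and north as y: velocity relative to the air = (56.617, -133.381) km/h; the air relative to ground = (0.000, -59.200) km/h.
Velocity relative to ground = (56.617, -133.381) + (0.000, -59.200) = (56.617, -192.581) km/h.
Bearing = atan2(56.62, -192.58) = 163.62° clockwise from north.

163.6°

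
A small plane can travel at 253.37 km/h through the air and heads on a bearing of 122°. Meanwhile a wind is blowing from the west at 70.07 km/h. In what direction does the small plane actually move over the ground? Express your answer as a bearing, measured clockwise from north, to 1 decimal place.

115.2°

Taking east as x and north as y: velocity relative to the air = (214.870, -134.266) km/h; the air relative to ground = (70.070, 0.000) km/h.
Velocity relative to ground = (214.870, -134.266) + (70.070, 0.000) = (284.940, -134.266) km/h.
Bearing = atan2(284.94, -134.27) = 115.23° clockwise from north.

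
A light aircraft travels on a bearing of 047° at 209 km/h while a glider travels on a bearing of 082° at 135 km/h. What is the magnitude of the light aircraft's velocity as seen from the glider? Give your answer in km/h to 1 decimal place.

Taking east as x and north as y: light aircraft velocity = (152.853, 142.538) km/h; glider velocity = (133.686, 18.788) km/h.
Velocity of light aircraft relative to glider = (152.853, 142.538) − (133.686, 18.788) = (19.167, 123.749) km/h.
Magnitude = |(19.167, 123.749)| = 125.225 km/h.

125.2 km/h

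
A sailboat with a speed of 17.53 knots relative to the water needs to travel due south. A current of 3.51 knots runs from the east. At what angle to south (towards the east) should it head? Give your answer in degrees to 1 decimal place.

11.6°

The current pushes perpendicular to the desired track; the heading must have a component into the current equal to 3.51 knots: 17.53 sin θ = 3.51.
sin θ = 0.2002, so θ = 11.550°.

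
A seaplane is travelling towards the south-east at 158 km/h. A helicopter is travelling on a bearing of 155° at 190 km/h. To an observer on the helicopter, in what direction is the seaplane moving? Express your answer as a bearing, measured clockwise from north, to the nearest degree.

027°

Taking east as x and north as y: seaplane velocity = (111.723, -111.723) km/h; helicopter velocity = (80.297, -172.198) km/h.
Velocity of seaplane relative to helicopter = (111.723, -111.723) − (80.297, -172.198) = (31.425, 60.476) km/h.
Bearing = atan2(31.43, 60.48) = 27.46° clockwise from north.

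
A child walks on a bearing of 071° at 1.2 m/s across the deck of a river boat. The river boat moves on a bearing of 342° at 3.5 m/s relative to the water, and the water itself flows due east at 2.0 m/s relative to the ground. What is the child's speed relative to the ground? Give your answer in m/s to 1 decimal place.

In east/north components (m/s): child relative to river boat = (1.135, 0.391); river boat relative to water = (-1.082, 3.329); water relative to ground = (2.000, 0.000).
Sum = (2.053, 3.719) m/s.
Speed = |(2.053, 3.719)| = 4.248 m/s.

4.2 m/s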